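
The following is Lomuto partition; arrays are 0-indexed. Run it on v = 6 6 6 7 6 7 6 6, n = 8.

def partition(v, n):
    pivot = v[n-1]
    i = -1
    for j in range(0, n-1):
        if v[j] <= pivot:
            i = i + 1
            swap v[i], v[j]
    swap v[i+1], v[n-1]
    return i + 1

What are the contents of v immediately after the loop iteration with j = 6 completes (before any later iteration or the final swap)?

pivot=6, i=-1
j=0: 6≤6, i=0, swap(0,0) ⇒ 6 6 6 7 6 7 6 6
j=1: 6≤6, i=1, swap(1,1) ⇒ 6 6 6 7 6 7 6 6
j=2: 6≤6, i=2, swap(2,2) ⇒ 6 6 6 7 6 7 6 6
j=3: 7>6, skip
j=4: 6≤6, i=3, swap(3,4) ⇒ 6 6 6 6 7 7 6 6
j=5: 7>6, skip
j=6: 6≤6, i=4, swap(4,6) ⇒ 6 6 6 6 6 7 7 6
(after j=6) v = 6 6 6 6 6 7 7 6

6 6 6 6 6 7 7 6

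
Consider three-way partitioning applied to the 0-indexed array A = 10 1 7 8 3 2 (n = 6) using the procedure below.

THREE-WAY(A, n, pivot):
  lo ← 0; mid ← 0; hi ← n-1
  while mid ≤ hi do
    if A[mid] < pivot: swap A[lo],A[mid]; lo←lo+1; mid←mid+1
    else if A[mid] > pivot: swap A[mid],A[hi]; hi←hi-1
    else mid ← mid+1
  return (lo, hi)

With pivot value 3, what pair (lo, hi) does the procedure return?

(2, 2)

pivot = 3; lo=0, mid=0, hi=5
A[mid]=10>3: swap A[0],A[5]; hi=4 → 2 1 7 8 3 10
A[mid]=2<3: swap A[0],A[0]; lo=1,mid=1 → 2 1 7 8 3 10
A[mid]=1<3: swap A[1],A[1]; lo=2,mid=2 → 2 1 7 8 3 10
A[mid]=7>3: swap A[2],A[4]; hi=3 → 2 1 3 8 7 10
A[mid]=3=3: mid=3
A[mid]=8>3: swap A[3],A[3]; hi=2 → 2 1 3 8 7 10
end: lo=2, hi=2; A = 2 1 3 8 7 10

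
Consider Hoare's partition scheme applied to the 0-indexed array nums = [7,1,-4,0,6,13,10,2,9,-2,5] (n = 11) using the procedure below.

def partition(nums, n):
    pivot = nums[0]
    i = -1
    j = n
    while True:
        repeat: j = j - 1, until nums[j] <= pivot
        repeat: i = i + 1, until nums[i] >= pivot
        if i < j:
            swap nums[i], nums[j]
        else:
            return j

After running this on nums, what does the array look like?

[5,1,-4,0,6,-2,2,10,9,13,7]

pivot=7
j stops at 10 (5), i stops at 0 (7); swap ⇒ [5,1,-4,0,6,13,10,2,9,-2,7]
j stops at 9 (-2), i stops at 5 (13); swap ⇒ [5,1,-4,0,6,-2,10,2,9,13,7]
j stops at 7 (2), i stops at 6 (10); swap ⇒ [5,1,-4,0,6,-2,2,10,9,13,7]
j stops at 6, i stops at 7; i≥j ⇒ return 6. nums=[5,1,-4,0,6,-2,2,10,9,13,7]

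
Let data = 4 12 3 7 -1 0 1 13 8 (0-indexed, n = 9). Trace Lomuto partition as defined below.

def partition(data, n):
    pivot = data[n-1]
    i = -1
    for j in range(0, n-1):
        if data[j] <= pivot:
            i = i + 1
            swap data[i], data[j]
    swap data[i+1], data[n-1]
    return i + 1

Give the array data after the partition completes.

4 3 7 -1 0 1 8 13 12

pivot = data[8] = 8; i = -1
j=0: data[0]=4 ≤ 8 → i=0, swap data[0],data[0] (no change) → 4 12 3 7 -1 0 1 13 8
j=1: data[1]=12 > 8 → no swap
j=2: data[2]=3 ≤ 8 → i=1, swap data[1],data[2] → 4 3 12 7 -1 0 1 13 8
j=3: data[3]=7 ≤ 8 → i=2, swap data[2],data[3] → 4 3 7 12 -1 0 1 13 8
j=4: data[4]=-1 ≤ 8 → i=3, swap data[3],data[4] → 4 3 7 -1 12 0 1 13 8
j=5: data[5]=0 ≤ 8 → i=4, swap data[4],data[5] → 4 3 7 -1 0 12 1 13 8
j=6: data[6]=1 ≤ 8 → i=5, swap data[5],data[6] → 4 3 7 -1 0 1 12 13 8
j=7: data[7]=13 > 8 → no swap
final swap data[6],data[8] → 4 3 7 -1 0 1 8 13 12; return 6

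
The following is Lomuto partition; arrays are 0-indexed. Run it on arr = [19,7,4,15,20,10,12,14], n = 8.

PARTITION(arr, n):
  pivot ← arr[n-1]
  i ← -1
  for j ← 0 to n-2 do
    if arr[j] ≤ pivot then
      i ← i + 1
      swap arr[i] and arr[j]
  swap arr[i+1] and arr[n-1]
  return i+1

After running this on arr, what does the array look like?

[7,4,10,12,14,19,15,20]

pivot=14, i=-1
j=0: 19>14, skip
j=1: 7≤14, i=0, swap(0,1) ⇒ [7,19,4,15,20,10,12,14]
j=2: 4≤14, i=1, swap(1,2) ⇒ [7,4,19,15,20,10,12,14]
j=3: 15>14, skip
j=4: 20>14, skip
j=5: 10≤14, i=2, swap(2,5) ⇒ [7,4,10,15,20,19,12,14]
j=6: 12≤14, i=3, swap(3,6) ⇒ [7,4,10,12,20,19,15,14]
swap(4,7) ⇒ [7,4,10,12,14,19,15,20]; return 4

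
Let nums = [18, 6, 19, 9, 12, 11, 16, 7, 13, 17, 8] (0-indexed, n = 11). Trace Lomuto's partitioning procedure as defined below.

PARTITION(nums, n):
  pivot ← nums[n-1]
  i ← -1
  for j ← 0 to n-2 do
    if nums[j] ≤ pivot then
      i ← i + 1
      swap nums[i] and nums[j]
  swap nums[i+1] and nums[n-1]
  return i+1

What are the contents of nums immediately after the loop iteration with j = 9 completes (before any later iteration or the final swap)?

pivot=8, i=-1
j=0: 18>8, skip
j=1: 6≤8, i=0, swap(0,1) ⇒ [6, 18, 19, 9, 12, 11, 16, 7, 13, 17, 8]
j=2: 19>8, skip
j=3: 9>8, skip
j=4: 12>8, skip
j=5: 11>8, skip
j=6: 16>8, skip
j=7: 7≤8, i=1, swap(1,7) ⇒ [6, 7, 19, 9, 12, 11, 16, 18, 13, 17, 8]
j=8: 13>8, skip
j=9: 17>8, skip
(after j=9) nums = [6, 7, 19, 9, 12, 11, 16, 18, 13, 17, 8]

[6, 7, 19, 9, 12, 11, 16, 18, 13, 17, 8]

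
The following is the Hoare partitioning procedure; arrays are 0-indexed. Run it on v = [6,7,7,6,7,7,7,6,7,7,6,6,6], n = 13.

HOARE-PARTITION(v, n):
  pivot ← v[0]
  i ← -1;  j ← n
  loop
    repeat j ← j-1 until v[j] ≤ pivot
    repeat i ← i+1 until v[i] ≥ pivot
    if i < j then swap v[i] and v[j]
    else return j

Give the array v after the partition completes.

[6,6,6,6,7,7,7,6,7,7,7,7,6]

pivot = v[0] = 6; i = -1, j = 13
j→12 (v[12]=6≤6), i→0 (v[0]=6≥6); i<j, swap → [6,7,7,6,7,7,7,6,7,7,6,6,6]
j→11 (v[11]=6≤6), i→1 (v[1]=7≥6); i<j, swap → [6,6,7,6,7,7,7,6,7,7,6,7,6]
j→10 (v[10]=6≤6), i→2 (v[2]=7≥6); i<j, swap → [6,6,6,6,7,7,7,6,7,7,7,7,6]
j→7 (v[7]=6≤6), i→3 (v[3]=6≥6); i<j, swap → [6,6,6,6,7,7,7,6,7,7,7,7,6]
j→3, i→4; i≥j, return j=3. v = [6,6,6,6,7,7,7,6,7,7,7,7,6]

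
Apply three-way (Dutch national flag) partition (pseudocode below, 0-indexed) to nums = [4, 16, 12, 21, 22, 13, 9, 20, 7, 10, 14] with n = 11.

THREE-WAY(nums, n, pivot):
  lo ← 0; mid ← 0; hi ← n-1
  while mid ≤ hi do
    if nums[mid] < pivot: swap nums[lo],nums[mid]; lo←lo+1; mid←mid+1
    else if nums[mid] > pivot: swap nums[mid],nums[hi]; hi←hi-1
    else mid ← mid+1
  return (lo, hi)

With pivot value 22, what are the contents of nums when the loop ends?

[4, 16, 12, 21, 13, 9, 20, 7, 10, 14, 22]

pivot = 22; lo=0, mid=0, hi=10
nums[mid]=4<22: swap nums[0],nums[0]; lo=1,mid=1 → [4, 16, 12, 21, 22, 13, 9, 20, 7, 10, 14]
nums[mid]=16<22: swap nums[1],nums[1]; lo=2,mid=2 → [4, 16, 12, 21, 22, 13, 9, 20, 7, 10, 14]
nums[mid]=12<22: swap nums[2],nums[2]; lo=3,mid=3 → [4, 16, 12, 21, 22, 13, 9, 20, 7, 10, 14]
nums[mid]=21<22: swap nums[3],nums[3]; lo=4,mid=4 → [4, 16, 12, 21, 22, 13, 9, 20, 7, 10, 14]
nums[mid]=22=22: mid=5
nums[mid]=13<22: swap nums[4],nums[5]; lo=5,mid=6 → [4, 16, 12, 21, 13, 22, 9, 20, 7, 10, 14]
nums[mid]=9<22: swap nums[5],nums[6]; lo=6,mid=7 → [4, 16, 12, 21, 13, 9, 22, 20, 7, 10, 14]
nums[mid]=20<22: swap nums[6],nums[7]; lo=7,mid=8 → [4, 16, 12, 21, 13, 9, 20, 22, 7, 10, 14]
nums[mid]=7<22: swap nums[7],nums[8]; lo=8,mid=9 → [4, 16, 12, 21, 13, 9, 20, 7, 22, 10, 14]
nums[mid]=10<22: swap nums[8],nums[9]; lo=9,mid=10 → [4, 16, 12, 21, 13, 9, 20, 7, 10, 22, 14]
nums[mid]=14<22: swap nums[9],nums[10]; lo=10,mid=11 → [4, 16, 12, 21, 13, 9, 20, 7, 10, 14, 22]
end: lo=10, hi=10; nums = [4, 16, 12, 21, 13, 9, 20, 7, 10, 14, 22]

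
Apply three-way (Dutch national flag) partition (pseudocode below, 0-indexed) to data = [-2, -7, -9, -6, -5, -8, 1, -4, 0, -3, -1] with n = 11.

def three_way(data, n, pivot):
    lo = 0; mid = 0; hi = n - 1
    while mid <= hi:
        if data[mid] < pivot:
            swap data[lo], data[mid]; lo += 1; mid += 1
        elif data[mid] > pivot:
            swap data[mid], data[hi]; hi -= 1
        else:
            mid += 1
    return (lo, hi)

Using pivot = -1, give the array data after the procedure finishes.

pivot = -1; lo=0, mid=0, hi=10
data[mid]=-2<-1: swap data[0],data[0]; lo=1,mid=1 → [-2, -7, -9, -6, -5, -8, 1, -4, 0, -3, -1]
data[mid]=-7<-1: swap data[1],data[1]; lo=2,mid=2 → [-2, -7, -9, -6, -5, -8, 1, -4, 0, -3, -1]
data[mid]=-9<-1: swap data[2],data[2]; lo=3,mid=3 → [-2, -7, -9, -6, -5, -8, 1, -4, 0, -3, -1]
data[mid]=-6<-1: swap data[3],data[3]; lo=4,mid=4 → [-2, -7, -9, -6, -5, -8, 1, -4, 0, -3, -1]
data[mid]=-5<-1: swap data[4],data[4]; lo=5,mid=5 → [-2, -7, -9, -6, -5, -8, 1, -4, 0, -3, -1]
data[mid]=-8<-1: swap data[5],data[5]; lo=6,mid=6 → [-2, -7, -9, -6, -5, -8, 1, -4, 0, -3, -1]
data[mid]=1>-1: swap data[6],data[10]; hi=9 → [-2, -7, -9, -6, -5, -8, -1, -4, 0, -3, 1]
data[mid]=-1=-1: mid=7
data[mid]=-4<-1: swap data[6],data[7]; lo=7,mid=8 → [-2, -7, -9, -6, -5, -8, -4, -1, 0, -3, 1]
data[mid]=0>-1: swap data[8],data[9]; hi=8 → [-2, -7, -9, -6, -5, -8, -4, -1, -3, 0, 1]
data[mid]=-3<-1: swap data[7],data[8]; lo=8,mid=9 → [-2, -7, -9, -6, -5, -8, -4, -3, -1, 0, 1]
end: lo=8, hi=8; data = [-2, -7, -9, -6, -5, -8, -4, -3, -1, 0, 1]

[-2, -7, -9, -6, -5, -8, -4, -3, -1, 0, 1]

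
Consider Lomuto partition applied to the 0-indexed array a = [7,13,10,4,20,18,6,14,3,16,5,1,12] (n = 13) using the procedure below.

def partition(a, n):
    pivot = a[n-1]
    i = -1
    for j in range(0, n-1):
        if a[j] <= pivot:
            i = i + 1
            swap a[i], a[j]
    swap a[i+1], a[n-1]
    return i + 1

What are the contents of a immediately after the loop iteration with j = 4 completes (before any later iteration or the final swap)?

[7,10,4,13,20,18,6,14,3,16,5,1,12]

pivot = a[12] = 12; i = -1
j=0: a[0]=7 ≤ 12 → i=0, swap a[0],a[0] (no change) → [7,13,10,4,20,18,6,14,3,16,5,1,12]
j=1: a[1]=13 > 12 → no swap
j=2: a[2]=10 ≤ 12 → i=1, swap a[1],a[2] → [7,10,13,4,20,18,6,14,3,16,5,1,12]
j=3: a[3]=4 ≤ 12 → i=2, swap a[2],a[3] → [7,10,4,13,20,18,6,14,3,16,5,1,12]
j=4: a[4]=20 > 12 → no swap
(after j=4) a = [7,10,4,13,20,18,6,14,3,16,5,1,12]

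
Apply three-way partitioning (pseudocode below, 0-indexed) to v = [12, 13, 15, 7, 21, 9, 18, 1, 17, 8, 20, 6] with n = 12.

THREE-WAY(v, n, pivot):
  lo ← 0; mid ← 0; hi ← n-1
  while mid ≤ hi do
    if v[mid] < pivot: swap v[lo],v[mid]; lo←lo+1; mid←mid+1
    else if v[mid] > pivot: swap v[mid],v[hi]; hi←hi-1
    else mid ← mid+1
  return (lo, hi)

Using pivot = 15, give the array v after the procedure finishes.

[12, 13, 7, 6, 9, 8, 1, 15, 17, 20, 18, 21]

lo=0 mid=0 hi=11
12<15: swap(0,0), lo=1 mid=1 ⇒ [12, 13, 15, 7, 21, 9, 18, 1, 17, 8, 20, 6]
13<15: swap(1,1), lo=2 mid=2 ⇒ [12, 13, 15, 7, 21, 9, 18, 1, 17, 8, 20, 6]
15=15: mid=3
7<15: swap(2,3), lo=3 mid=4 ⇒ [12, 13, 7, 15, 21, 9, 18, 1, 17, 8, 20, 6]
21>15: swap(4,11), hi=10 ⇒ [12, 13, 7, 15, 6, 9, 18, 1, 17, 8, 20, 21]
6<15: swap(3,4), lo=4 mid=5 ⇒ [12, 13, 7, 6, 15, 9, 18, 1, 17, 8, 20, 21]
9<15: swap(4,5), lo=5 mid=6 ⇒ [12, 13, 7, 6, 9, 15, 18, 1, 17, 8, 20, 21]
18>15: swap(6,10), hi=9 ⇒ [12, 13, 7, 6, 9, 15, 20, 1, 17, 8, 18, 21]
20>15: swap(6,9), hi=8 ⇒ [12, 13, 7, 6, 9, 15, 8, 1, 17, 20, 18, 21]
8<15: swap(5,6), lo=6 mid=7 ⇒ [12, 13, 7, 6, 9, 8, 15, 1, 17, 20, 18, 21]
1<15: swap(6,7), lo=7 mid=8 ⇒ [12, 13, 7, 6, 9, 8, 1, 15, 17, 20, 18, 21]
17>15: swap(8,8), hi=7 ⇒ [12, 13, 7, 6, 9, 8, 1, 15, 17, 20, 18, 21]
done. lo=7 hi=7; v=[12, 13, 7, 6, 9, 8, 1, 15, 17, 20, 18, 21]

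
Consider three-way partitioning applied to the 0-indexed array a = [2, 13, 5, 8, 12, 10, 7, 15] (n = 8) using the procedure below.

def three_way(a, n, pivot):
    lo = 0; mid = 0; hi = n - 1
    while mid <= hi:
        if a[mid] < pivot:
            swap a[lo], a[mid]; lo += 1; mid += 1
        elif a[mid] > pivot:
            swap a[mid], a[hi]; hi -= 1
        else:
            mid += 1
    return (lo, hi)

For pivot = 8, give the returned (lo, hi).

pivot = 8; lo=0, mid=0, hi=7
a[mid]=2<8: swap a[0],a[0]; lo=1,mid=1 → [2, 13, 5, 8, 12, 10, 7, 15]
a[mid]=13>8: swap a[1],a[7]; hi=6 → [2, 15, 5, 8, 12, 10, 7, 13]
a[mid]=15>8: swap a[1],a[6]; hi=5 → [2, 7, 5, 8, 12, 10, 15, 13]
a[mid]=7<8: swap a[1],a[1]; lo=2,mid=2 → [2, 7, 5, 8, 12, 10, 15, 13]
a[mid]=5<8: swap a[2],a[2]; lo=3,mid=3 → [2, 7, 5, 8, 12, 10, 15, 13]
a[mid]=8=8: mid=4
a[mid]=12>8: swap a[4],a[5]; hi=4 → [2, 7, 5, 8, 10, 12, 15, 13]
a[mid]=10>8: swap a[4],a[4]; hi=3 → [2, 7, 5, 8, 10, 12, 15, 13]
end: lo=3, hi=3; a = [2, 7, 5, 8, 10, 12, 15, 13]

(3, 3)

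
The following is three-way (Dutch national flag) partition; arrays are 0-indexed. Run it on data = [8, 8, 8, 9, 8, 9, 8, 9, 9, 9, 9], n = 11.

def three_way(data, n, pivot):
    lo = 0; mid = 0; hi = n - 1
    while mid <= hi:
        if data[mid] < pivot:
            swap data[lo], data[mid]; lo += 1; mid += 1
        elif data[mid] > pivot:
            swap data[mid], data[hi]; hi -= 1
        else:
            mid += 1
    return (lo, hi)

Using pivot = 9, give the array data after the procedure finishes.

[8, 8, 8, 8, 8, 9, 9, 9, 9, 9, 9]

lo=0 mid=0 hi=10
8<9: swap(0,0), lo=1 mid=1 ⇒ [8, 8, 8, 9, 8, 9, 8, 9, 9, 9, 9]
8<9: swap(1,1), lo=2 mid=2 ⇒ [8, 8, 8, 9, 8, 9, 8, 9, 9, 9, 9]
8<9: swap(2,2), lo=3 mid=3 ⇒ [8, 8, 8, 9, 8, 9, 8, 9, 9, 9, 9]
9=9: mid=4
8<9: swap(3,4), lo=4 mid=5 ⇒ [8, 8, 8, 8, 9, 9, 8, 9, 9, 9, 9]
9=9: mid=6
8<9: swap(4,6), lo=5 mid=7 ⇒ [8, 8, 8, 8, 8, 9, 9, 9, 9, 9, 9]
9=9: mid=8
9=9: mid=9
9=9: mid=10
9=9: mid=11
done. lo=5 hi=10; data=[8, 8, 8, 8, 8, 9, 9, 9, 9, 9, 9]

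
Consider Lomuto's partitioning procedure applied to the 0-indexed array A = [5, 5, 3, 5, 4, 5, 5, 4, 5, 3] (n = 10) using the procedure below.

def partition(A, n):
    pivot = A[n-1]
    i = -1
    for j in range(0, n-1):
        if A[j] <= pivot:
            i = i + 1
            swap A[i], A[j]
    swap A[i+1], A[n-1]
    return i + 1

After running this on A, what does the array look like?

pivot = A[9] = 3; i = -1
j=0: A[0]=5 > 3 → no swap
j=1: A[1]=5 > 3 → no swap
j=2: A[2]=3 ≤ 3 → i=0, swap A[0],A[2] → [3, 5, 5, 5, 4, 5, 5, 4, 5, 3]
j=3: A[3]=5 > 3 → no swap
j=4: A[4]=4 > 3 → no swap
j=5: A[5]=5 > 3 → no swap
j=6: A[6]=5 > 3 → no swap
j=7: A[7]=4 > 3 → no swap
j=8: A[8]=5 > 3 → no swap
final swap A[1],A[9] → [3, 3, 5, 5, 4, 5, 5, 4, 5, 5]; return 1

[3, 3, 5, 5, 4, 5, 5, 4, 5, 5]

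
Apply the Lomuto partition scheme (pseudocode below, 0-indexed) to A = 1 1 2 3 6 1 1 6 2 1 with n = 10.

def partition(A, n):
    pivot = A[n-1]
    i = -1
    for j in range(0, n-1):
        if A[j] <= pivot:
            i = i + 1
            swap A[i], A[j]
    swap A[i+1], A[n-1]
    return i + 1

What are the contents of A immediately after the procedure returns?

1 1 1 1 1 2 3 6 2 6

pivot = A[9] = 1; i = -1
j=0: A[0]=1 ≤ 1 → i=0, swap A[0],A[0] (no change) → 1 1 2 3 6 1 1 6 2 1
j=1: A[1]=1 ≤ 1 → i=1, swap A[1],A[1] (no change) → 1 1 2 3 6 1 1 6 2 1
j=2: A[2]=2 > 1 → no swap
j=3: A[3]=3 > 1 → no swap
j=4: A[4]=6 > 1 → no swap
j=5: A[5]=1 ≤ 1 → i=2, swap A[2],A[5] → 1 1 1 3 6 2 1 6 2 1
j=6: A[6]=1 ≤ 1 → i=3, swap A[3],A[6] → 1 1 1 1 6 2 3 6 2 1
j=7: A[7]=6 > 1 → no swap
j=8: A[8]=2 > 1 → no swap
final swap A[4],A[9] → 1 1 1 1 1 2 3 6 2 6; return 4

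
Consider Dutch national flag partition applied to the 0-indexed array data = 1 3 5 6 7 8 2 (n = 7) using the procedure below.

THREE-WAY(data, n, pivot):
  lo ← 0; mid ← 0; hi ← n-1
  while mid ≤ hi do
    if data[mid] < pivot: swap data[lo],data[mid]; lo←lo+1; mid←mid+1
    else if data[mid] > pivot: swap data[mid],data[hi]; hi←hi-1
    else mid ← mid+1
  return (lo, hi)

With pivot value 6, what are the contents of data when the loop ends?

1 3 5 2 6 8 7

pivot = 6; lo=0, mid=0, hi=6
data[mid]=1<6: swap data[0],data[0]; lo=1,mid=1 → 1 3 5 6 7 8 2
data[mid]=3<6: swap data[1],data[1]; lo=2,mid=2 → 1 3 5 6 7 8 2
data[mid]=5<6: swap data[2],data[2]; lo=3,mid=3 → 1 3 5 6 7 8 2
data[mid]=6=6: mid=4
data[mid]=7>6: swap data[4],data[6]; hi=5 → 1 3 5 6 2 8 7
data[mid]=2<6: swap data[3],data[4]; lo=4,mid=5 → 1 3 5 2 6 8 7
data[mid]=8>6: swap data[5],data[5]; hi=4 → 1 3 5 2 6 8 7
end: lo=4, hi=4; data = 1 3 5 2 6 8 7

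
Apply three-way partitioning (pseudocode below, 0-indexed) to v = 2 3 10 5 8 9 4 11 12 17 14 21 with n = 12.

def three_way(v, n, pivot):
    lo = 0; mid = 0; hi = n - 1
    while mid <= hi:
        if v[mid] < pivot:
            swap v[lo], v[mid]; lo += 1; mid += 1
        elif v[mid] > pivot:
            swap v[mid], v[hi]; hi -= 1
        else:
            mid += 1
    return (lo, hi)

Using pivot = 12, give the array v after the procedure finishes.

lo=0 mid=0 hi=11
2<12: swap(0,0), lo=1 mid=1 ⇒ 2 3 10 5 8 9 4 11 12 17 14 21
3<12: swap(1,1), lo=2 mid=2 ⇒ 2 3 10 5 8 9 4 11 12 17 14 21
10<12: swap(2,2), lo=3 mid=3 ⇒ 2 3 10 5 8 9 4 11 12 17 14 21
5<12: swap(3,3), lo=4 mid=4 ⇒ 2 3 10 5 8 9 4 11 12 17 14 21
8<12: swap(4,4), lo=5 mid=5 ⇒ 2 3 10 5 8 9 4 11 12 17 14 21
9<12: swap(5,5), lo=6 mid=6 ⇒ 2 3 10 5 8 9 4 11 12 17 14 21
4<12: swap(6,6), lo=7 mid=7 ⇒ 2 3 10 5 8 9 4 11 12 17 14 21
11<12: swap(7,7), lo=8 mid=8 ⇒ 2 3 10 5 8 9 4 11 12 17 14 21
12=12: mid=9
17>12: swap(9,11), hi=10 ⇒ 2 3 10 5 8 9 4 11 12 21 14 17
21>12: swap(9,10), hi=9 ⇒ 2 3 10 5 8 9 4 11 12 14 21 17
14>12: swap(9,9), hi=8 ⇒ 2 3 10 5 8 9 4 11 12 14 21 17
done. lo=8 hi=8; v=2 3 10 5 8 9 4 11 12 14 21 17

2 3 10 5 8 9 4 11 12 14 21 17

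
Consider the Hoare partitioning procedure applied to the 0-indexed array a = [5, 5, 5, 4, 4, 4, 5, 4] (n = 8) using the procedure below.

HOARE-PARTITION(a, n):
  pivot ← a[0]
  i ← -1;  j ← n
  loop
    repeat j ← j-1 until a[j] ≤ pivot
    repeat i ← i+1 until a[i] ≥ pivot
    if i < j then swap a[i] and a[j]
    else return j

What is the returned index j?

pivot = a[0] = 5; i = -1, j = 8
j→7 (a[7]=4≤5), i→0 (a[0]=5≥5); i<j, swap → [4, 5, 5, 4, 4, 4, 5, 5]
j→6 (a[6]=5≤5), i→1 (a[1]=5≥5); i<j, swap → [4, 5, 5, 4, 4, 4, 5, 5]
j→5 (a[5]=4≤5), i→2 (a[2]=5≥5); i<j, swap → [4, 5, 4, 4, 4, 5, 5, 5]
j→4, i→5; i≥j, return j=4. a = [4, 5, 4, 4, 4, 5, 5, 5]

4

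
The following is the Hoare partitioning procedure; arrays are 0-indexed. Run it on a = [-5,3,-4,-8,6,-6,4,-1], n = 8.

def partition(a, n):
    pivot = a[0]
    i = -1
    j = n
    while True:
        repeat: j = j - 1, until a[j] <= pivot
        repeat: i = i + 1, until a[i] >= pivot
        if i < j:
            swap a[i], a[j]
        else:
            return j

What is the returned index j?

pivot = a[0] = -5; i = -1, j = 8
j→5 (a[5]=-6≤-5), i→0 (a[0]=-5≥-5); i<j, swap → [-6,3,-4,-8,6,-5,4,-1]
j→3 (a[3]=-8≤-5), i→1 (a[1]=3≥-5); i<j, swap → [-6,-8,-4,3,6,-5,4,-1]
j→1, i→2; i≥j, return j=1. a = [-6,-8,-4,3,6,-5,4,-1]

1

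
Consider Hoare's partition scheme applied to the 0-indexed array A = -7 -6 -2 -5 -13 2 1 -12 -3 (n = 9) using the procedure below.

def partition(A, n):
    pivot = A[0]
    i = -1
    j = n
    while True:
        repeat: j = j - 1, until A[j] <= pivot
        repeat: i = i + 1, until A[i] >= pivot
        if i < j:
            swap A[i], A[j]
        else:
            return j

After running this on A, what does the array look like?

-12 -13 -2 -5 -6 2 1 -7 -3

pivot=-7
j stops at 7 (-12), i stops at 0 (-7); swap ⇒ -12 -6 -2 -5 -13 2 1 -7 -3
j stops at 4 (-13), i stops at 1 (-6); swap ⇒ -12 -13 -2 -5 -6 2 1 -7 -3
j stops at 1, i stops at 2; i≥j ⇒ return 1. A=-12 -13 -2 -5 -6 2 1 -7 -3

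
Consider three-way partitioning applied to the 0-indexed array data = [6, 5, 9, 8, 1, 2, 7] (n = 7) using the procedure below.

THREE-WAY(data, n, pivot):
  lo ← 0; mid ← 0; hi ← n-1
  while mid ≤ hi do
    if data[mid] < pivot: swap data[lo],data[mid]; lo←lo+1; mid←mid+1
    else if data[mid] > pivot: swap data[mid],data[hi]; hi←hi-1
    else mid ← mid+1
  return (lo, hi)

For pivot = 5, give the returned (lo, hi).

pivot = 5; lo=0, mid=0, hi=6
data[mid]=6>5: swap data[0],data[6]; hi=5 → [7, 5, 9, 8, 1, 2, 6]
data[mid]=7>5: swap data[0],data[5]; hi=4 → [2, 5, 9, 8, 1, 7, 6]
data[mid]=2<5: swap data[0],data[0]; lo=1,mid=1 → [2, 5, 9, 8, 1, 7, 6]
data[mid]=5=5: mid=2
data[mid]=9>5: swap data[2],data[4]; hi=3 → [2, 5, 1, 8, 9, 7, 6]
data[mid]=1<5: swap data[1],data[2]; lo=2,mid=3 → [2, 1, 5, 8, 9, 7, 6]
data[mid]=8>5: swap data[3],data[3]; hi=2 → [2, 1, 5, 8, 9, 7, 6]
end: lo=2, hi=2; data = [2, 1, 5, 8, 9, 7, 6]

(2, 2)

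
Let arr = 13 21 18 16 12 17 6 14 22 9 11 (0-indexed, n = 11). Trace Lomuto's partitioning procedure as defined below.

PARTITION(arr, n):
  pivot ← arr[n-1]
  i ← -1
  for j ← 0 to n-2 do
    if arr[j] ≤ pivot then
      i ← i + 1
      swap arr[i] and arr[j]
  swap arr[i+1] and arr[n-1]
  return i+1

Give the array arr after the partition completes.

pivot = arr[10] = 11; i = -1
j=0: arr[0]=13 > 11 → no swap
j=1: arr[1]=21 > 11 → no swap
j=2: arr[2]=18 > 11 → no swap
j=3: arr[3]=16 > 11 → no swap
j=4: arr[4]=12 > 11 → no swap
j=5: arr[5]=17 > 11 → no swap
j=6: arr[6]=6 ≤ 11 → i=0, swap arr[0],arr[6] → 6 21 18 16 12 17 13 14 22 9 11
j=7: arr[7]=14 > 11 → no swap
j=8: arr[8]=22 > 11 → no swap
j=9: arr[9]=9 ≤ 11 → i=1, swap arr[1],arr[9] → 6 9 18 16 12 17 13 14 22 21 11
final swap arr[2],arr[10] → 6 9 11 16 12 17 13 14 22 21 18; return 2

6 9 11 16 12 17 13 14 22 21 18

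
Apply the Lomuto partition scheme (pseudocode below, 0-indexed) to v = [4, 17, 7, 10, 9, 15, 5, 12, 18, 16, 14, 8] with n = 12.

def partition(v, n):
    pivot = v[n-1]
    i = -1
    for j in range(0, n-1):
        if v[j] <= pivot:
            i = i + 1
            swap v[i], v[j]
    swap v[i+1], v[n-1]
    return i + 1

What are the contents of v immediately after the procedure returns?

pivot=8, i=-1
j=0: 4≤8, i=0, swap(0,0) ⇒ [4, 17, 7, 10, 9, 15, 5, 12, 18, 16, 14, 8]
j=1: 17>8, skip
j=2: 7≤8, i=1, swap(1,2) ⇒ [4, 7, 17, 10, 9, 15, 5, 12, 18, 16, 14, 8]
j=3: 10>8, skip
j=4: 9>8, skip
j=5: 15>8, skip
j=6: 5≤8, i=2, swap(2,6) ⇒ [4, 7, 5, 10, 9, 15, 17, 12, 18, 16, 14, 8]
j=7: 12>8, skip
j=8: 18>8, skip
j=9: 16>8, skip
j=10: 14>8, skip
swap(3,11) ⇒ [4, 7, 5, 8, 9, 15, 17, 12, 18, 16, 14, 10]; return 3

[4, 7, 5, 8, 9, 15, 17, 12, 18, 16, 14, 10]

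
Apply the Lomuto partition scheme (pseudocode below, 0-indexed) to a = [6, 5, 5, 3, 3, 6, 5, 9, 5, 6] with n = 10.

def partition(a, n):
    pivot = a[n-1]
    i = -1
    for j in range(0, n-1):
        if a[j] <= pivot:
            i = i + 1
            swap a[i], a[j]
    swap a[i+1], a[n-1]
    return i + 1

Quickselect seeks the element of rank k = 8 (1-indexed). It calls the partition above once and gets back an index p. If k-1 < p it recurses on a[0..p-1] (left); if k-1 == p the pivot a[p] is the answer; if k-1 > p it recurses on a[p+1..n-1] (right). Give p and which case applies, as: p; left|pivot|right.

8; left

pivot=6, i=-1
j=0: 6≤6, i=0, swap(0,0) ⇒ [6, 5, 5, 3, 3, 6, 5, 9, 5, 6]
j=1: 5≤6, i=1, swap(1,1) ⇒ [6, 5, 5, 3, 3, 6, 5, 9, 5, 6]
j=2: 5≤6, i=2, swap(2,2) ⇒ [6, 5, 5, 3, 3, 6, 5, 9, 5, 6]
j=3: 3≤6, i=3, swap(3,3) ⇒ [6, 5, 5, 3, 3, 6, 5, 9, 5, 6]
j=4: 3≤6, i=4, swap(4,4) ⇒ [6, 5, 5, 3, 3, 6, 5, 9, 5, 6]
j=5: 6≤6, i=5, swap(5,5) ⇒ [6, 5, 5, 3, 3, 6, 5, 9, 5, 6]
j=6: 5≤6, i=6, swap(6,6) ⇒ [6, 5, 5, 3, 3, 6, 5, 9, 5, 6]
j=7: 9>6, skip
j=8: 5≤6, i=7, swap(7,8) ⇒ [6, 5, 5, 3, 3, 6, 5, 5, 9, 6]
swap(8,9) ⇒ [6, 5, 5, 3, 3, 6, 5, 5, 6, 9]; return 8
p = 8; k-1 = 7 < 8 ⇒ left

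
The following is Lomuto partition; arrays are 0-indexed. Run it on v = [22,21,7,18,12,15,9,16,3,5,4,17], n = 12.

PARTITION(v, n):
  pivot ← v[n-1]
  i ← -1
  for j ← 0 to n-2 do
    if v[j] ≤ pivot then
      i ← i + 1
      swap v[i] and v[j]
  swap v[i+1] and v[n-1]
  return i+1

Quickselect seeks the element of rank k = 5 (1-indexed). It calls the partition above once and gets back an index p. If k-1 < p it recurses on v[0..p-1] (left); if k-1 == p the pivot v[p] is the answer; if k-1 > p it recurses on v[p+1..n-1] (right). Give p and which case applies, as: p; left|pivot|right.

8; left

pivot=17, i=-1
j=0: 22>17, skip
j=1: 21>17, skip
j=2: 7≤17, i=0, swap(0,2) ⇒ [7,21,22,18,12,15,9,16,3,5,4,17]
j=3: 18>17, skip
j=4: 12≤17, i=1, swap(1,4) ⇒ [7,12,22,18,21,15,9,16,3,5,4,17]
j=5: 15≤17, i=2, swap(2,5) ⇒ [7,12,15,18,21,22,9,16,3,5,4,17]
j=6: 9≤17, i=3, swap(3,6) ⇒ [7,12,15,9,21,22,18,16,3,5,4,17]
j=7: 16≤17, i=4, swap(4,7) ⇒ [7,12,15,9,16,22,18,21,3,5,4,17]
j=8: 3≤17, i=5, swap(5,8) ⇒ [7,12,15,9,16,3,18,21,22,5,4,17]
j=9: 5≤17, i=6, swap(6,9) ⇒ [7,12,15,9,16,3,5,21,22,18,4,17]
j=10: 4≤17, i=7, swap(7,10) ⇒ [7,12,15,9,16,3,5,4,22,18,21,17]
swap(8,11) ⇒ [7,12,15,9,16,3,5,4,17,18,21,22]; return 8
p = 8; k-1 = 4 < 8 ⇒ left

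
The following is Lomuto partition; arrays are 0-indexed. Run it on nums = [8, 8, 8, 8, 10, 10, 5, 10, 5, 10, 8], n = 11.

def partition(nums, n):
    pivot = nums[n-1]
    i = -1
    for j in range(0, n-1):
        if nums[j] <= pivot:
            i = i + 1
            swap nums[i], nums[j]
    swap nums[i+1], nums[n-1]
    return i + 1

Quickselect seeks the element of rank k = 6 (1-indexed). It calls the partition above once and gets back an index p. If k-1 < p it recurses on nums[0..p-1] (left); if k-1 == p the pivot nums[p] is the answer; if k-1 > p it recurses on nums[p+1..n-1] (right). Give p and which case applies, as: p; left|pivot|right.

6; left

pivot = nums[10] = 8; i = -1
j=0: nums[0]=8 ≤ 8 → i=0, swap nums[0],nums[0] (no change) → [8, 8, 8, 8, 10, 10, 5, 10, 5, 10, 8]
j=1: nums[1]=8 ≤ 8 → i=1, swap nums[1],nums[1] (no change) → [8, 8, 8, 8, 10, 10, 5, 10, 5, 10, 8]
j=2: nums[2]=8 ≤ 8 → i=2, swap nums[2],nums[2] (no change) → [8, 8, 8, 8, 10, 10, 5, 10, 5, 10, 8]
j=3: nums[3]=8 ≤ 8 → i=3, swap nums[3],nums[3] (no change) → [8, 8, 8, 8, 10, 10, 5, 10, 5, 10, 8]
j=4: nums[4]=10 > 8 → no swap
j=5: nums[5]=10 > 8 → no swap
j=6: nums[6]=5 ≤ 8 → i=4, swap nums[4],nums[6] → [8, 8, 8, 8, 5, 10, 10, 10, 5, 10, 8]
j=7: nums[7]=10 > 8 → no swap
j=8: nums[8]=5 ≤ 8 → i=5, swap nums[5],nums[8] → [8, 8, 8, 8, 5, 5, 10, 10, 10, 10, 8]
j=9: nums[9]=10 > 8 → no swap
final swap nums[6],nums[10] → [8, 8, 8, 8, 5, 5, 8, 10, 10, 10, 10]; return 6
p = 6; k-1 = 5 < 6 ⇒ left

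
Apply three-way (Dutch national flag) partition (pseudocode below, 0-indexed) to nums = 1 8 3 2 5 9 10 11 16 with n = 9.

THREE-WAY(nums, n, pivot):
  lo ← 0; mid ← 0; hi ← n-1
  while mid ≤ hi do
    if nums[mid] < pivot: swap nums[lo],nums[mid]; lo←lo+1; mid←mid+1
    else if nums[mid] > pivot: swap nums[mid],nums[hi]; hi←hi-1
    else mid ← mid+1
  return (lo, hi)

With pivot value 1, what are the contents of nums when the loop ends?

pivot = 1; lo=0, mid=0, hi=8
nums[mid]=1=1: mid=1
nums[mid]=8>1: swap nums[1],nums[8]; hi=7 → 1 16 3 2 5 9 10 11 8
nums[mid]=16>1: swap nums[1],nums[7]; hi=6 → 1 11 3 2 5 9 10 16 8
nums[mid]=11>1: swap nums[1],nums[6]; hi=5 → 1 10 3 2 5 9 11 16 8
nums[mid]=10>1: swap nums[1],nums[5]; hi=4 → 1 9 3 2 5 10 11 16 8
nums[mid]=9>1: swap nums[1],nums[4]; hi=3 → 1 5 3 2 9 10 11 16 8
nums[mid]=5>1: swap nums[1],nums[3]; hi=2 → 1 2 3 5 9 10 11 16 8
nums[mid]=2>1: swap nums[1],nums[2]; hi=1 → 1 3 2 5 9 10 11 16 8
nums[mid]=3>1: swap nums[1],nums[1]; hi=0 → 1 3 2 5 9 10 11 16 8
end: lo=0, hi=0; nums = 1 3 2 5 9 10 11 16 8

1 3 2 5 9 10 11 16 8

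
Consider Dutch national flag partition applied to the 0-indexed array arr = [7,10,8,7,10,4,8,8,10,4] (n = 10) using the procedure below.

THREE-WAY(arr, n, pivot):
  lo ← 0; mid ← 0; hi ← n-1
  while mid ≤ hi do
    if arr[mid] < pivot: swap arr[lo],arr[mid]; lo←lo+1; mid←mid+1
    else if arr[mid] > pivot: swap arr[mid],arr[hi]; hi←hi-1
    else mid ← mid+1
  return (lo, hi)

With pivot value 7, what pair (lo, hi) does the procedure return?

lo=0 mid=0 hi=9
7=7: mid=1
10>7: swap(1,9), hi=8 ⇒ [7,4,8,7,10,4,8,8,10,10]
4<7: swap(0,1), lo=1 mid=2 ⇒ [4,7,8,7,10,4,8,8,10,10]
8>7: swap(2,8), hi=7 ⇒ [4,7,10,7,10,4,8,8,8,10]
10>7: swap(2,7), hi=6 ⇒ [4,7,8,7,10,4,8,10,8,10]
8>7: swap(2,6), hi=5 ⇒ [4,7,8,7,10,4,8,10,8,10]
8>7: swap(2,5), hi=4 ⇒ [4,7,4,7,10,8,8,10,8,10]
4<7: swap(1,2), lo=2 mid=3 ⇒ [4,4,7,7,10,8,8,10,8,10]
7=7: mid=4
10>7: swap(4,4), hi=3 ⇒ [4,4,7,7,10,8,8,10,8,10]
done. lo=2 hi=3; arr=[4,4,7,7,10,8,8,10,8,10]

(2, 3)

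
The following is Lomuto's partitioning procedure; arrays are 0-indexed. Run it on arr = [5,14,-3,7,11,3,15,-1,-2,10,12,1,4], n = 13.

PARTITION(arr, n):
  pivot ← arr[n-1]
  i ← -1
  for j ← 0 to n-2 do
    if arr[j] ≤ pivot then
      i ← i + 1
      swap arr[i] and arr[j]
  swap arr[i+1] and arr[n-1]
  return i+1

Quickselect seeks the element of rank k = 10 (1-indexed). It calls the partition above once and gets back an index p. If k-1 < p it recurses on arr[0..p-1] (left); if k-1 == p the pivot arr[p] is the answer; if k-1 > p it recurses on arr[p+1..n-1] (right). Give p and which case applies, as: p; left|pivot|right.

5; right

pivot=4, i=-1
j=0: 5>4, skip
j=1: 14>4, skip
j=2: -3≤4, i=0, swap(0,2) ⇒ [-3,14,5,7,11,3,15,-1,-2,10,12,1,4]
j=3: 7>4, skip
j=4: 11>4, skip
j=5: 3≤4, i=1, swap(1,5) ⇒ [-3,3,5,7,11,14,15,-1,-2,10,12,1,4]
j=6: 15>4, skip
j=7: -1≤4, i=2, swap(2,7) ⇒ [-3,3,-1,7,11,14,15,5,-2,10,12,1,4]
j=8: -2≤4, i=3, swap(3,8) ⇒ [-3,3,-1,-2,11,14,15,5,7,10,12,1,4]
j=9: 10>4, skip
j=10: 12>4, skip
j=11: 1≤4, i=4, swap(4,11) ⇒ [-3,3,-1,-2,1,14,15,5,7,10,12,11,4]
swap(5,12) ⇒ [-3,3,-1,-2,1,4,15,5,7,10,12,11,14]; return 5
p = 5; k-1 = 9 > 5 ⇒ right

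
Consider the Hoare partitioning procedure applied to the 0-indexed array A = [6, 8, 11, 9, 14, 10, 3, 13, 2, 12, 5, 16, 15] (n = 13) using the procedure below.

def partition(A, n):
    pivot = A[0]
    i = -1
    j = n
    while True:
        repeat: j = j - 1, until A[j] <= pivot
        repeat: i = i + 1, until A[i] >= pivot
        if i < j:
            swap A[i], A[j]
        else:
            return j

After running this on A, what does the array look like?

[5, 2, 3, 9, 14, 10, 11, 13, 8, 12, 6, 16, 15]

pivot=6
j stops at 10 (5), i stops at 0 (6); swap ⇒ [5, 8, 11, 9, 14, 10, 3, 13, 2, 12, 6, 16, 15]
j stops at 8 (2), i stops at 1 (8); swap ⇒ [5, 2, 11, 9, 14, 10, 3, 13, 8, 12, 6, 16, 15]
j stops at 6 (3), i stops at 2 (11); swap ⇒ [5, 2, 3, 9, 14, 10, 11, 13, 8, 12, 6, 16, 15]
j stops at 2, i stops at 3; i≥j ⇒ return 2. A=[5, 2, 3, 9, 14, 10, 11, 13, 8, 12, 6, 16, 15]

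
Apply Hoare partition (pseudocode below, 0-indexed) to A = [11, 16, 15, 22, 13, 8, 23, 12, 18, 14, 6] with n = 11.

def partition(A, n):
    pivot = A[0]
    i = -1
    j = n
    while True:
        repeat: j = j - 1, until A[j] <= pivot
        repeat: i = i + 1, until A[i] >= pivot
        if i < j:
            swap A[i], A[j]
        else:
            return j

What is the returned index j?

pivot = A[0] = 11; i = -1, j = 11
j→10 (A[10]=6≤11), i→0 (A[0]=11≥11); i<j, swap → [6, 16, 15, 22, 13, 8, 23, 12, 18, 14, 11]
j→5 (A[5]=8≤11), i→1 (A[1]=16≥11); i<j, swap → [6, 8, 15, 22, 13, 16, 23, 12, 18, 14, 11]
j→1, i→2; i≥j, return j=1. A = [6, 8, 15, 22, 13, 16, 23, 12, 18, 14, 11]

1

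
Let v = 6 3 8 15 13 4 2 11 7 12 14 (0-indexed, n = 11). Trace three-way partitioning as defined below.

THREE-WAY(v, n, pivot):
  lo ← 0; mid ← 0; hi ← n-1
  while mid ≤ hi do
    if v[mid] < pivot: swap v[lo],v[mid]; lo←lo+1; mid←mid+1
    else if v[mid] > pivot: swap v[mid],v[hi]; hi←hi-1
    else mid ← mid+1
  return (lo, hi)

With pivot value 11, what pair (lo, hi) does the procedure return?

(6, 6)

pivot = 11; lo=0, mid=0, hi=10
v[mid]=6<11: swap v[0],v[0]; lo=1,mid=1 → 6 3 8 15 13 4 2 11 7 12 14
v[mid]=3<11: swap v[1],v[1]; lo=2,mid=2 → 6 3 8 15 13 4 2 11 7 12 14
v[mid]=8<11: swap v[2],v[2]; lo=3,mid=3 → 6 3 8 15 13 4 2 11 7 12 14
v[mid]=15>11: swap v[3],v[10]; hi=9 → 6 3 8 14 13 4 2 11 7 12 15
v[mid]=14>11: swap v[3],v[9]; hi=8 → 6 3 8 12 13 4 2 11 7 14 15
v[mid]=12>11: swap v[3],v[8]; hi=7 → 6 3 8 7 13 4 2 11 12 14 15
v[mid]=7<11: swap v[3],v[3]; lo=4,mid=4 → 6 3 8 7 13 4 2 11 12 14 15
v[mid]=13>11: swap v[4],v[7]; hi=6 → 6 3 8 7 11 4 2 13 12 14 15
v[mid]=11=11: mid=5
v[mid]=4<11: swap v[4],v[5]; lo=5,mid=6 → 6 3 8 7 4 11 2 13 12 14 15
v[mid]=2<11: swap v[5],v[6]; lo=6,mid=7 → 6 3 8 7 4 2 11 13 12 14 15
end: lo=6, hi=6; v = 6 3 8 7 4 2 11 13 12 14 15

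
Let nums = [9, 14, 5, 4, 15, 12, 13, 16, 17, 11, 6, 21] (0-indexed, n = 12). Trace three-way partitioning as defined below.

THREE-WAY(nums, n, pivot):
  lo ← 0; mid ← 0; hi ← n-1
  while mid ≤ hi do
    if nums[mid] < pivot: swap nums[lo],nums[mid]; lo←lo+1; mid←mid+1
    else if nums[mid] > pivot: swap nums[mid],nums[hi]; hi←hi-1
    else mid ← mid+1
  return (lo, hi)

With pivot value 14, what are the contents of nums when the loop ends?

pivot = 14; lo=0, mid=0, hi=11
nums[mid]=9<14: swap nums[0],nums[0]; lo=1,mid=1 → [9, 14, 5, 4, 15, 12, 13, 16, 17, 11, 6, 21]
nums[mid]=14=14: mid=2
nums[mid]=5<14: swap nums[1],nums[2]; lo=2,mid=3 → [9, 5, 14, 4, 15, 12, 13, 16, 17, 11, 6, 21]
nums[mid]=4<14: swap nums[2],nums[3]; lo=3,mid=4 → [9, 5, 4, 14, 15, 12, 13, 16, 17, 11, 6, 21]
nums[mid]=15>14: swap nums[4],nums[11]; hi=10 → [9, 5, 4, 14, 21, 12, 13, 16, 17, 11, 6, 15]
nums[mid]=21>14: swap nums[4],nums[10]; hi=9 → [9, 5, 4, 14, 6, 12, 13, 16, 17, 11, 21, 15]
nums[mid]=6<14: swap nums[3],nums[4]; lo=4,mid=5 → [9, 5, 4, 6, 14, 12, 13, 16, 17, 11, 21, 15]
nums[mid]=12<14: swap nums[4],nums[5]; lo=5,mid=6 → [9, 5, 4, 6, 12, 14, 13, 16, 17, 11, 21, 15]
nums[mid]=13<14: swap nums[5],nums[6]; lo=6,mid=7 → [9, 5, 4, 6, 12, 13, 14, 16, 17, 11, 21, 15]
nums[mid]=16>14: swap nums[7],nums[9]; hi=8 → [9, 5, 4, 6, 12, 13, 14, 11, 17, 16, 21, 15]
nums[mid]=11<14: swap nums[6],nums[7]; lo=7,mid=8 → [9, 5, 4, 6, 12, 13, 11, 14, 17, 16, 21, 15]
nums[mid]=17>14: swap nums[8],nums[8]; hi=7 → [9, 5, 4, 6, 12, 13, 11, 14, 17, 16, 21, 15]
end: lo=7, hi=7; nums = [9, 5, 4, 6, 12, 13, 11, 14, 17, 16, 21, 15]

[9, 5, 4, 6, 12, 13, 11, 14, 17, 16, 21, 15]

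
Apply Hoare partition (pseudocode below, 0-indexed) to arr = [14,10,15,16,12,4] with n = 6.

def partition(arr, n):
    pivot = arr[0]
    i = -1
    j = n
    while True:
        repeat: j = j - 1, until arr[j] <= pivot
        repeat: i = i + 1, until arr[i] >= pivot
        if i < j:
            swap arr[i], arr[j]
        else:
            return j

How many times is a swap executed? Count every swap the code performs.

2

pivot = arr[0] = 14; i = -1, j = 6
j→5 (arr[5]=4≤14), i→0 (arr[0]=14≥14); i<j, swap → [4,10,15,16,12,14]
j→4 (arr[4]=12≤14), i→2 (arr[2]=15≥14); i<j, swap → [4,10,12,16,15,14]
j→2, i→3; i≥j, return j=2. arr = [4,10,12,16,15,14]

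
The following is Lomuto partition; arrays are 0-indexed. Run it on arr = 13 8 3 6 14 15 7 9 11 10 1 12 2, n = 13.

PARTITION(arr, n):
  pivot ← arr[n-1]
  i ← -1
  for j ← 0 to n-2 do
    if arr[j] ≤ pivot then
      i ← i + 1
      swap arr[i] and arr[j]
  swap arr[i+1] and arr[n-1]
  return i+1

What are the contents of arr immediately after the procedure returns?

1 2 3 6 14 15 7 9 11 10 13 12 8

pivot=2, i=-1
j=0: 13>2, skip
j=1: 8>2, skip
j=2: 3>2, skip
j=3: 6>2, skip
j=4: 14>2, skip
j=5: 15>2, skip
j=6: 7>2, skip
j=7: 9>2, skip
j=8: 11>2, skip
j=9: 10>2, skip
j=10: 1≤2, i=0, swap(0,10) ⇒ 1 8 3 6 14 15 7 9 11 10 13 12 2
j=11: 12>2, skip
swap(1,12) ⇒ 1 2 3 6 14 15 7 9 11 10 13 12 8; return 1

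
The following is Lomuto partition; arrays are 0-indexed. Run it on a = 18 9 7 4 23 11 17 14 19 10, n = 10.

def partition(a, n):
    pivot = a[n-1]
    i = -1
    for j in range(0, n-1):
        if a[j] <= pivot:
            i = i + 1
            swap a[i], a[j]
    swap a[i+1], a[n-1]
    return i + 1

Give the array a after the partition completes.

pivot=10, i=-1
j=0: 18>10, skip
j=1: 9≤10, i=0, swap(0,1) ⇒ 9 18 7 4 23 11 17 14 19 10
j=2: 7≤10, i=1, swap(1,2) ⇒ 9 7 18 4 23 11 17 14 19 10
j=3: 4≤10, i=2, swap(2,3) ⇒ 9 7 4 18 23 11 17 14 19 10
j=4: 23>10, skip
j=5: 11>10, skip
j=6: 17>10, skip
j=7: 14>10, skip
j=8: 19>10, skip
swap(3,9) ⇒ 9 7 4 10 23 11 17 14 19 18; return 3

9 7 4 10 23 11 17 14 19 18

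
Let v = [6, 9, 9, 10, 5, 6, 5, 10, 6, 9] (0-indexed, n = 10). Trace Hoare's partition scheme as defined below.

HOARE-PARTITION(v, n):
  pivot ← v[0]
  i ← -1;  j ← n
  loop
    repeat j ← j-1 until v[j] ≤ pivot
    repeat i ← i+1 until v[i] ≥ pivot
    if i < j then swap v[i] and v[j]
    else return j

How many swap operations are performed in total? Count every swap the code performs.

pivot=6
j stops at 8 (6), i stops at 0 (6); swap ⇒ [6, 9, 9, 10, 5, 6, 5, 10, 6, 9]
j stops at 6 (5), i stops at 1 (9); swap ⇒ [6, 5, 9, 10, 5, 6, 9, 10, 6, 9]
j stops at 5 (6), i stops at 2 (9); swap ⇒ [6, 5, 6, 10, 5, 9, 9, 10, 6, 9]
j stops at 4 (5), i stops at 3 (10); swap ⇒ [6, 5, 6, 5, 10, 9, 9, 10, 6, 9]
j stops at 3, i stops at 4; i≥j ⇒ return 3. v=[6, 5, 6, 5, 10, 9, 9, 10, 6, 9]

4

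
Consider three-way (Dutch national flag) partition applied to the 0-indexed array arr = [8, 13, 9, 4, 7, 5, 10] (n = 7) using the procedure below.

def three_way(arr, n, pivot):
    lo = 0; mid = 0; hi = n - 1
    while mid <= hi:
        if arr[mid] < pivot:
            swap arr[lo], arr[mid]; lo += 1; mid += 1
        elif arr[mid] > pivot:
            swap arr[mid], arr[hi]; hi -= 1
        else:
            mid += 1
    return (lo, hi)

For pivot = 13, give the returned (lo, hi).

pivot = 13; lo=0, mid=0, hi=6
arr[mid]=8<13: swap arr[0],arr[0]; lo=1,mid=1 → [8, 13, 9, 4, 7, 5, 10]
arr[mid]=13=13: mid=2
arr[mid]=9<13: swap arr[1],arr[2]; lo=2,mid=3 → [8, 9, 13, 4, 7, 5, 10]
arr[mid]=4<13: swap arr[2],arr[3]; lo=3,mid=4 → [8, 9, 4, 13, 7, 5, 10]
arr[mid]=7<13: swap arr[3],arr[4]; lo=4,mid=5 → [8, 9, 4, 7, 13, 5, 10]
arr[mid]=5<13: swap arr[4],arr[5]; lo=5,mid=6 → [8, 9, 4, 7, 5, 13, 10]
arr[mid]=10<13: swap arr[5],arr[6]; lo=6,mid=7 → [8, 9, 4, 7, 5, 10, 13]
end: lo=6, hi=6; arr = [8, 9, 4, 7, 5, 10, 13]

(6, 6)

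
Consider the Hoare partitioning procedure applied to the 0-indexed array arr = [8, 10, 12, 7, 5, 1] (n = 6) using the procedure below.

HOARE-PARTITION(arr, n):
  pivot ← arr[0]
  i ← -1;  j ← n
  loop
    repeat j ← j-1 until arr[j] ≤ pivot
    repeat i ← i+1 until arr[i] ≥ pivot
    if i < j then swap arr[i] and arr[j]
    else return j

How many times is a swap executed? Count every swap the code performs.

pivot = arr[0] = 8; i = -1, j = 6
j→5 (arr[5]=1≤8), i→0 (arr[0]=8≥8); i<j, swap → [1, 10, 12, 7, 5, 8]
j→4 (arr[4]=5≤8), i→1 (arr[1]=10≥8); i<j, swap → [1, 5, 12, 7, 10, 8]
j→3 (arr[3]=7≤8), i→2 (arr[2]=12≥8); i<j, swap → [1, 5, 7, 12, 10, 8]
j→2, i→3; i≥j, return j=2. arr = [1, 5, 7, 12, 10, 8]

3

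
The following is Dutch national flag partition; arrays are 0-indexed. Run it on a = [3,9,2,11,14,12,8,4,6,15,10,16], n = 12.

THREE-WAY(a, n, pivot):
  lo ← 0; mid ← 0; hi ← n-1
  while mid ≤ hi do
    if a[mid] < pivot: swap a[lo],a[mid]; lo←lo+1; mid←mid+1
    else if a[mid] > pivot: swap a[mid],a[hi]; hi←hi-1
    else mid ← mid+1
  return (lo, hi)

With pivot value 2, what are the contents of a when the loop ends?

[2,9,11,14,12,8,4,6,15,10,16,3]

pivot = 2; lo=0, mid=0, hi=11
a[mid]=3>2: swap a[0],a[11]; hi=10 → [16,9,2,11,14,12,8,4,6,15,10,3]
a[mid]=16>2: swap a[0],a[10]; hi=9 → [10,9,2,11,14,12,8,4,6,15,16,3]
a[mid]=10>2: swap a[0],a[9]; hi=8 → [15,9,2,11,14,12,8,4,6,10,16,3]
a[mid]=15>2: swap a[0],a[8]; hi=7 → [6,9,2,11,14,12,8,4,15,10,16,3]
a[mid]=6>2: swap a[0],a[7]; hi=6 → [4,9,2,11,14,12,8,6,15,10,16,3]
a[mid]=4>2: swap a[0],a[6]; hi=5 → [8,9,2,11,14,12,4,6,15,10,16,3]
a[mid]=8>2: swap a[0],a[5]; hi=4 → [12,9,2,11,14,8,4,6,15,10,16,3]
a[mid]=12>2: swap a[0],a[4]; hi=3 → [14,9,2,11,12,8,4,6,15,10,16,3]
a[mid]=14>2: swap a[0],a[3]; hi=2 → [11,9,2,14,12,8,4,6,15,10,16,3]
a[mid]=11>2: swap a[0],a[2]; hi=1 → [2,9,11,14,12,8,4,6,15,10,16,3]
a[mid]=2=2: mid=1
a[mid]=9>2: swap a[1],a[1]; hi=0 → [2,9,11,14,12,8,4,6,15,10,16,3]
end: lo=0, hi=0; a = [2,9,11,14,12,8,4,6,15,10,16,3]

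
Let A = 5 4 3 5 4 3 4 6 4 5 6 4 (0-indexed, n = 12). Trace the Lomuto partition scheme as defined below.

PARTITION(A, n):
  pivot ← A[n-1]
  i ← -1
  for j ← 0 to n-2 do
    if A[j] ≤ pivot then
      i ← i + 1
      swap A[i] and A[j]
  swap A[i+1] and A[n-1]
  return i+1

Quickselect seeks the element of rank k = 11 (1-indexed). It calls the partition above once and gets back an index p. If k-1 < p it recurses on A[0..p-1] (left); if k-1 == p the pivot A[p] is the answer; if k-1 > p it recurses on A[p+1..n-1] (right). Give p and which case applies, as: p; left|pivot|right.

6; right

pivot = A[11] = 4; i = -1
j=0: A[0]=5 > 4 → no swap
j=1: A[1]=4 ≤ 4 → i=0, swap A[0],A[1] → 4 5 3 5 4 3 4 6 4 5 6 4
j=2: A[2]=3 ≤ 4 → i=1, swap A[1],A[2] → 4 3 5 5 4 3 4 6 4 5 6 4
j=3: A[3]=5 > 4 → no swap
j=4: A[4]=4 ≤ 4 → i=2, swap A[2],A[4] → 4 3 4 5 5 3 4 6 4 5 6 4
j=5: A[5]=3 ≤ 4 → i=3, swap A[3],A[5] → 4 3 4 3 5 5 4 6 4 5 6 4
j=6: A[6]=4 ≤ 4 → i=4, swap A[4],A[6] → 4 3 4 3 4 5 5 6 4 5 6 4
j=7: A[7]=6 > 4 → no swap
j=8: A[8]=4 ≤ 4 → i=5, swap A[5],A[8] → 4 3 4 3 4 4 5 6 5 5 6 4
j=9: A[9]=5 > 4 → no swap
j=10: A[10]=6 > 4 → no swap
final swap A[6],A[11] → 4 3 4 3 4 4 4 6 5 5 6 5; return 6
p = 6; k-1 = 10 > 6 ⇒ right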